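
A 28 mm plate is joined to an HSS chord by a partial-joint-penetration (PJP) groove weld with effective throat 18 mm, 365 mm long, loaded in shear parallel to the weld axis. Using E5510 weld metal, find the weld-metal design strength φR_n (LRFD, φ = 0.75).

E55XX → F_EXX = 550 MPa.
Effective throat (given) t_e = 18 mm.
A_we = 18 × 365 = 6570 mm².
F_nw = 0.6 F_EXX = 330 MPa.
φR_n = 0.75 × 330 × 6570 × 10⁻³ = 1626 kN.

φR_n ≈ 1630 kN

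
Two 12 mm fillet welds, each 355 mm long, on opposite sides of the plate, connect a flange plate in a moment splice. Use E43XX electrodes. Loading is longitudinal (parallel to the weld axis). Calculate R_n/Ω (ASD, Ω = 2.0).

E43XX → F_EXX = 430 MPa.
Effective throat t_e = 0.707 × 12 = 8.484 mm.
Total length L = 710 mm; A_we = 8.484 × 710 = 6024 mm².
F_nw = 0.6 F_EXX = 0.6 × 430 = 258 MPa.
R_n = 258 × 6024 × 10⁻³ = 1554 kN; R_n/Ω = 1554/2.0 = 777 kN.

R_n/Ω ≈ 777 kN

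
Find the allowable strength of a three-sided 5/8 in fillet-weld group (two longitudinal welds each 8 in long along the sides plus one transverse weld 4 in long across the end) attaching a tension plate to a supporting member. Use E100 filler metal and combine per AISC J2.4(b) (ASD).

R_n/Ω ≈ 265 kip

E100XX → F_EXX = 100 ksi.
t_e = 0.707 × 0.625 = 0.4419 in.
R_nwl = 0.6 × 100 × 0.4419 × 16 = 424.2 kip (longitudinal, 2 welds).
R_nwt = 0.6 × 100 × 0.4419 × 4 = 106 kip (transverse, base value).
(i) R_nwl + R_nwt = 530.2 kip; (ii) 0.85 R_nwl + 1.5 R_nwt = 519.6 kip.
R_n = max = 530.2 kip [governs: (i)]; R_n/Ω = 265.1 kip.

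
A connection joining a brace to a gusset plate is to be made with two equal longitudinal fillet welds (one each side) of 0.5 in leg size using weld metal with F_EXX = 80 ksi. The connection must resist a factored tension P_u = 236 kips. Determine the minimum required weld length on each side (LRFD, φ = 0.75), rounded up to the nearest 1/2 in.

Throat t_e = 0.707 × 0.5 = 0.3535 in.
φr_n = 0.75 × 0.6 × 80 × 0.3535 = 12.73 kips/in.
L_req = P_u / φr_n = 236 / 12.73 = 18.54 in total.
Per side: 18.54 / 2 = 9.272 in.
Round up → use L = 9.5 in on each side.

L = 9.5 in on each side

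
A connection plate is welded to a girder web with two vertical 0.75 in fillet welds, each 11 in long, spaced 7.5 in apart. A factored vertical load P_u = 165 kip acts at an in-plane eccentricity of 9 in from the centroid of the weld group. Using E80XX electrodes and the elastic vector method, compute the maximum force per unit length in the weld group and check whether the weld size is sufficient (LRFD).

f_max ≈ 23.7 kip/in; NOT adequate

E80XX → F_EXX = 80 ksi.
Total weld length L_w = 22 in. Treat welds as unit-width lines.
Polar moment about centroid: J = 2[d³/12 + d(b/2)²] = 2[11³/12 + 11×3.75²] = 531.2 in³.
Direct shear f_v = P/L_w = 165 / 22 = 7.5 kip/in (vertical).
Torsion M = P·e = 165 × 9 = 1485 kip·in.
Critical point at (x, y) = (3.75, 5.5) from centroid. f_tx = M·y/J = 15.38 kip/in; f_ty = M·x/J = 10.48 kip/in.
Resultant f_max = √[f_tx² + (f_v + f_ty)²] = √[15.38² + (7.5 + 10.48)²] = 23.66 kip/in.
Capacity per unit length: φr_n = 0.75 × 0.6 × 80 × (0.707 × 0.75) = 19.09 kip/in.
23.66 > 19.09 → NOT adequate.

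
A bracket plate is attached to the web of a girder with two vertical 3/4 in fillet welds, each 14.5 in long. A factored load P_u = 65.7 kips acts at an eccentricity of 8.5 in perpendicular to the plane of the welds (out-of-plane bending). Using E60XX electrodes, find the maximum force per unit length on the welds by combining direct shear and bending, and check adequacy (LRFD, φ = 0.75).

E60XX → F_EXX = 60 ksi.
L_w = 2 × 14.5 = 29 in; section modulus (unit throat) S = 2 × L²/6 = 70.08 in².
Direct shear f_v = P/L_w = 65.7/29 = 2.266 kip/in.
Moment M = P × e = 65.7 × 8.5 = 558.45 kip·in; bending f_b = M/S = 7.968 kip/in.
f_max = √(f_v² + f_b²) = √(2.266² + 7.968²) = 8.284 kip/in.
φr_n = 0.75 × 0.6 × 60 × (0.707 × 0.75) = 14.32 kip/in → adequate.

f_max ≈ 8.28 kip/in; adequate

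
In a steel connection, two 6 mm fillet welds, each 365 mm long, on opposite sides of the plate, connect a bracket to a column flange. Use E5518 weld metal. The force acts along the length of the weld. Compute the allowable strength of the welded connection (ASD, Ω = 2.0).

R_n/Ω ≈ 511 kN

E55XX → F_EXX = 550 MPa.
Effective throat t_e = 0.707 × 6 = 4.242 mm.
Total length L = 730 mm; A_we = 4.242 × 730 = 3097 mm².
F_nw = 0.6 F_EXX = 0.6 × 550 = 330 MPa.
R_n = 330 × 3097 × 10⁻³ = 1022 kN; R_n/Ω = 1022/2.0 = 510.9 kN.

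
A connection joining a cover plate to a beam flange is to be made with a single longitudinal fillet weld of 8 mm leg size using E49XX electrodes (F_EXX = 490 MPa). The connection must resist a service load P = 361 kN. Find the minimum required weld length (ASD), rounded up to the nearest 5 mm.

Throat t_e = 0.707 × 8 = 5.656 mm.
r_n/Ω = (0.6 × 490 × 5.656) / 2.0 = 831.4 N/mm = 0.8314 kN/mm.
L_req = P / (r_n/Ω) = 361 / 0.8314 = 434.2 mm total.
Round up → use L = 435 mm.

L = 435 mm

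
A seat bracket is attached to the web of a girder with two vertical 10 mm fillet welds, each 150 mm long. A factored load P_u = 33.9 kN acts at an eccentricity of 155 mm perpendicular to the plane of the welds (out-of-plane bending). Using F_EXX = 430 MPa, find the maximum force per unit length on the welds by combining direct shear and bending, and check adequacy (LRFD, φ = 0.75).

L_w = 2 × 150 = 300 mm; section modulus (unit throat) S = 2 × L²/6 = 7500 mm².
Direct shear f_v = P/L_w = 33.9×10³/300 = 113 N/mm.
Moment M = P × e = 33.9×10³ × 155 = 5254500 N·mm; bending f_b = M/S = 700.6 N/mm.
f_max = √(f_v² + f_b²) = √(113² + 700.6²) = 709.7 N/mm.
φr_n = 0.75 × 0.6 × 430 × (0.707 × 10) = 1368 N/mm → adequate.

f_max ≈ 710 N/mm; adequate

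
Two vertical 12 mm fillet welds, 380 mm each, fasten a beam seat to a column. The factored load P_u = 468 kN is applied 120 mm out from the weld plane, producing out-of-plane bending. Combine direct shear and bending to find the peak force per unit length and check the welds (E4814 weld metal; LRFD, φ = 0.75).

f_max ≈ 1320 N/mm; adequate

E48XX → F_EXX = 480 MPa.
L_w = 2 × 380 = 760 mm; section modulus (unit throat) S = 2 × L²/6 = 48130 mm².
Direct shear f_v = P/L_w = 468×10³/760 = 615.8 N/mm.
Moment M = P × e = 468×10³ × 120 = 56160000 N·mm; bending f_b = M/S = 1167 N/mm.
f_max = √(f_v² + f_b²) = √(615.8² + 1167²) = 1319 N/mm.
φr_n = 0.75 × 0.6 × 480 × (0.707 × 12) = 1833 N/mm → adequate.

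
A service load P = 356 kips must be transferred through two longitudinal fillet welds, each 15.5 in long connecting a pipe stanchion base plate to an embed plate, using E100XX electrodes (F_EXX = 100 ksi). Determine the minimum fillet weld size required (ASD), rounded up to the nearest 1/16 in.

w = 9/16 in

Total weld length L = 31 in.
Required throat t_e = P × Ω / (0.6 F_EXX × L) = 356 × 2.0 / (0.6 × 100 × 31) = 0.3828 in.
Required leg w = t_e / 0.707 = 0.5414 in → use 9/16 in.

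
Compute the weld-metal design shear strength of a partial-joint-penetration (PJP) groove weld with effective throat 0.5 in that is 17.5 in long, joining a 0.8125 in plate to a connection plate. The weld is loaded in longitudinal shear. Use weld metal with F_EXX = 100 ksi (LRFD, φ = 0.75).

φR_n ≈ 394 kip

Effective throat (given) t_e = 0.5 in.
A_we = 0.5 × 17.5 = 8.75 in².
F_nw = 0.6 F_EXX = 60 ksi.
φR_n = 0.75 × 60 × 8.75 = 393.8 kip.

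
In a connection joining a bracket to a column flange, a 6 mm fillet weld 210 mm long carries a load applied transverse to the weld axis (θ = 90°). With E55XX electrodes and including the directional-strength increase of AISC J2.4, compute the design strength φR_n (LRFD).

φR_n ≈ 331 kN

E55XX → F_EXX = 550 MPa.
t_e = 0.707 × 6 = 4.242 mm; A_we = 4.242 × 210 = 890.8 mm².
Directional factor: 1.0 + 0.5 sin^1.5(90°) = 1.5.
F_nw = 0.6 × 550 × 1.5 = 495 MPa.
φR_n = 0.75 × 495 × 890.8 × 10⁻³ = 330.7 kN.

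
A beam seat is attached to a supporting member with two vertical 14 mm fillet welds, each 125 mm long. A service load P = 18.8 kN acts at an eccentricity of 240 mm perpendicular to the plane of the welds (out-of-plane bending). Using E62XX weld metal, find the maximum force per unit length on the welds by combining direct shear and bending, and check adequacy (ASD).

E62XX → F_EXX = 620 MPa.
L_w = 2 × 125 = 250 mm; section modulus (unit throat) S = 2 × L²/6 = 5208 mm².
Direct shear f_v = P/L_w = 18.8×10³/250 = 75.2 N/mm.
Moment M = P × e = 18.8×10³ × 240 = 4512000 N·mm; bending f_b = M/S = 866.3 N/mm.
f_max = √(f_v² + f_b²) = √(75.2² + 866.3²) = 869.6 N/mm.
r_n/Ω = (1/2.0) × 0.6 × 620 × (0.707 × 14) = 1841 N/mm → adequate.

f_max ≈ 870 N/mm; adequate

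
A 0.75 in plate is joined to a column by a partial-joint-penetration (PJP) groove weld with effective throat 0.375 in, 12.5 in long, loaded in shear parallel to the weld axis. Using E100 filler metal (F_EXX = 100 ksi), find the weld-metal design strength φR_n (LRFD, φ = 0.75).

Effective throat (given) t_e = 0.375 in.
A_we = 0.375 × 12.5 = 4.688 in².
F_nw = 0.6 F_EXX = 60 ksi.
φR_n = 0.75 × 60 × 4.688 = 210.9 kip.

φR_n ≈ 211 kip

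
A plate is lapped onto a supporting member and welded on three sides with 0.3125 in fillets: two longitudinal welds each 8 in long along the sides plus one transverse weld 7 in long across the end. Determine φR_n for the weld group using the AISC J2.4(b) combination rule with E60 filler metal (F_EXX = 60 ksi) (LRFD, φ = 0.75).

φR_n ≈ 144 kip

t_e = 0.707 × 0.3125 = 0.2209 in.
R_nwl = 0.6 × 60 × 0.2209 × 16 = 127.3 kip (longitudinal, 2 welds).
R_nwt = 0.6 × 60 × 0.2209 × 7 = 55.68 kip (transverse, base value).
(i) R_nwl + R_nwt = 182.9 kip; (ii) 0.85 R_nwl + 1.5 R_nwt = 191.7 kip.
R_n = max = 191.7 kip [governs: (ii)]; φR_n = 143.8 kip.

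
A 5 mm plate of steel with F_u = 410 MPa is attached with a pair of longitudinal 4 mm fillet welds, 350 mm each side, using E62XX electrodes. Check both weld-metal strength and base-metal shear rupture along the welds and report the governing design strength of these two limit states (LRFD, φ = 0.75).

E62XX → F_EXX = 620 MPa.
t_e = 0.707 × 4 = 2.828 mm; L = 700 mm.
Weld metal: φR_n = 0.75 × 0.6 × 620 × 2.828 × 700 × 10⁻³ = 552.3 kN.
Base metal (shear rupture): φR_n = 0.75 × 0.6 × 410 × 5 × 700 × 10⁻³ = 645.8 kN.
Governing: weld metal.

φR_n ≈ 552 kN (weld metal governs)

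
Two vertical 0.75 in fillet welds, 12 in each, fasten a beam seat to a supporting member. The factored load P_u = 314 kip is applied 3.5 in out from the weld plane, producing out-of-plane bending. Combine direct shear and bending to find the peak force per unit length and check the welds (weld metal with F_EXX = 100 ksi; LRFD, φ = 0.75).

L_w = 2 × 12 = 24 in; section modulus (unit throat) S = 2 × L²/6 = 48 in².
Direct shear f_v = P/L_w = 314/24 = 13.08 kip/in.
Moment M = P × e = 314 × 3.5 = 1099 kip·in; bending f_b = M/S = 22.9 kip/in.
f_max = √(f_v² + f_b²) = √(13.08² + 22.9²) = 26.37 kip/in.
φr_n = 0.75 × 0.6 × 100 × (0.707 × 0.75) = 23.86 kip/in → NOT adequate.

f_max ≈ 26.4 kip/in; NOT adequate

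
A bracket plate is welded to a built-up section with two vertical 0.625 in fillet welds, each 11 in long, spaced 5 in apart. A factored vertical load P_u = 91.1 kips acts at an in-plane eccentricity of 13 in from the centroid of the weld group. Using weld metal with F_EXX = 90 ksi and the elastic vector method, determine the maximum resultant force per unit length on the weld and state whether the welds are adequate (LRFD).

f_max ≈ 22 kip/in; NOT adequate

Total weld length L_w = 22 in. Treat welds as unit-width lines.
Polar moment about centroid: J = 2[d³/12 + d(b/2)²] = 2[11³/12 + 11×2.5²] = 359.3 in³.
Direct shear f_v = P/L_w = 91.1 / 22 = 4.141 kip/in (vertical).
Torsion M = P·e = 91.1 × 13 = 1184.3 kip·in.
Critical point at (x, y) = (2.5, 5.5) from centroid. f_tx = M·y/J = 18.13 kip/in; f_ty = M·x/J = 8.24 kip/in.
Resultant f_max = √[f_tx² + (f_v + f_ty)²] = √[18.13² + (4.141 + 8.24)²] = 21.95 kip/in.
Capacity per unit length: φr_n = 0.75 × 0.6 × 90 × (0.707 × 0.625) = 17.9 kip/in.
21.95 > 17.9 → NOT adequate.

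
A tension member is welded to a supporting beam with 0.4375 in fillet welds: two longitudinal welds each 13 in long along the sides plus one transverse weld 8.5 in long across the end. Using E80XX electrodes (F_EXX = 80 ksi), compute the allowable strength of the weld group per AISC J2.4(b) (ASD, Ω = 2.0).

R_n/Ω ≈ 259 kips

t_e = 0.707 × 0.4375 = 0.3093 in.
R_nwl = 0.6 × 80 × 0.3093 × 26 = 386 kips (longitudinal, 2 welds).
R_nwt = 0.6 × 80 × 0.3093 × 8.5 = 126.2 kips (transverse, base value).
(i) R_nwl + R_nwt = 512.2 kips; (ii) 0.85 R_nwl + 1.5 R_nwt = 517.4 kips.
R_n = max = 517.4 kips [governs: (ii)]; R_n/Ω = 258.7 kips.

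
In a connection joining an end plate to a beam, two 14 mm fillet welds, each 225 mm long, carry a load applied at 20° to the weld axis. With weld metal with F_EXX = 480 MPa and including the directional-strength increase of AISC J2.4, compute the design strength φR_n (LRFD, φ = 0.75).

φR_n ≈ 1060 kN

t_e = 0.707 × 14 = 9.898 mm; A_we = 9.898 × 450 = 4454 mm².
Directional factor: 1.0 + 0.5 sin^1.5(20°) = 1.1.
F_nw = 0.6 × 480 × 1.1 = 316.8 MPa.
φR_n = 0.75 × 316.8 × 4454 × 10⁻³ = 1058 kN.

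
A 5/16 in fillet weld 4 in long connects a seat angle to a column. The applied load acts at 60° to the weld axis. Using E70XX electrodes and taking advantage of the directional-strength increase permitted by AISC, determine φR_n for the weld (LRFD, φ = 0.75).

φR_n ≈ 39.1 kip

E70XX → F_EXX = 70 ksi.
t_e = 0.707 × 0.3125 = 0.2209 in; A_we = 0.2209 × 4 = 0.8837 in².
Directional factor: 1.0 + 0.5 sin^1.5(60°) = 1.403.
F_nw = 0.6 × 70 × 1.403 = 58.92 ksi.
φR_n = 0.75 × 58.92 × 0.8837 = 39.06 kip.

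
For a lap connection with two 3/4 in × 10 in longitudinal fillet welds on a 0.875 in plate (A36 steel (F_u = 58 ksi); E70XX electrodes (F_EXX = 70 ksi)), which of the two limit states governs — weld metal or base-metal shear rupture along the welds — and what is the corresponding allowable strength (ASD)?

R_n/Ω ≈ 223 kips (weld metal governs)

t_e = 0.707 × 0.75 = 0.5302 in; L = 20 in.
Weld metal: R_n/Ω = (1/2.0) × 0.6 × 70 × 0.5302 × 20 = 222.7 kips.
Base metal (shear rupture): R_n/Ω = (1/2.0) × 0.6 × 58 × 0.875 × 20 = 304.5 kips.
Governing: weld metal.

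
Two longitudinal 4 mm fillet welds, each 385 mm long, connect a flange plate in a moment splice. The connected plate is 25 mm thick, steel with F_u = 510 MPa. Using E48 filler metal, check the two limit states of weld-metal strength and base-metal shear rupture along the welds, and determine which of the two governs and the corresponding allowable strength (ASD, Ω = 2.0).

R_n/Ω ≈ 314 kN (weld metal governs)

E48XX → F_EXX = 480 MPa.
t_e = 0.707 × 4 = 2.828 mm; L = 770 mm.
Weld metal: R_n/Ω = (1/2.0) × 0.6 × 480 × 2.828 × 770 × 10⁻³ = 313.6 kN.
Base metal (shear rupture): R_n/Ω = (1/2.0) × 0.6 × 510 × 25 × 770 × 10⁻³ = 2945 kN.
Governing: weld metal.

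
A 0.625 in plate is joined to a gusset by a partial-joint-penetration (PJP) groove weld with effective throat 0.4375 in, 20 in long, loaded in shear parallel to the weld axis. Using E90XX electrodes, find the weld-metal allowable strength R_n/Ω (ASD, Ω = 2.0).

E90XX → F_EXX = 90 ksi.
Effective throat (given) t_e = 0.4375 in.
A_we = 0.4375 × 20 = 8.75 in².
F_nw = 0.6 F_EXX = 54 ksi.
R_n/Ω = (54 × 8.75) / 2.0 = 236.2 kip.

R_n/Ω ≈ 236 kip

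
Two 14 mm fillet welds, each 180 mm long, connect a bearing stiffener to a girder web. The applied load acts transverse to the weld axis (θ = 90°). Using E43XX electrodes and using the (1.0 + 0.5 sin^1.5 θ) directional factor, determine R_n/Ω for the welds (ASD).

E43XX → F_EXX = 430 MPa.
t_e = 0.707 × 14 = 9.898 mm; A_we = 9.898 × 360 = 3563 mm².
Directional factor: 1.0 + 0.5 sin^1.5(90°) = 1.5.
F_nw = 0.6 × 430 × 1.5 = 387 MPa.
R_n/Ω = (387 × 3563) / 2.0 × 10⁻³ = 689.5 kN.

R_n/Ω ≈ 689 kN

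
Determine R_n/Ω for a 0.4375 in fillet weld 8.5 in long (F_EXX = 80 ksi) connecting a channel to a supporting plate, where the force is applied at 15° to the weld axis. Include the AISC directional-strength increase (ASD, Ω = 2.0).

t_e = 0.707 × 0.4375 = 0.3093 in; A_we = 0.3093 × 8.5 = 2.629 in².
Directional factor: 1.0 + 0.5 sin^1.5(15°) = 1.066.
F_nw = 0.6 × 80 × 1.066 = 51.16 ksi.
R_n/Ω = (51.16 × 2.629) / 2.0 = 67.25 kips.

R_n/Ω ≈ 67.3 kips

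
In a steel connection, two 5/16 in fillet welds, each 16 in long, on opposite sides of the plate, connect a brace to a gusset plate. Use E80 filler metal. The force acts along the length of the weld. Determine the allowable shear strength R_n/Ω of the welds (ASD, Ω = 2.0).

E80XX → F_EXX = 80 ksi.
Effective throat t_e = 0.707 × 0.3125 = 0.2209 in.
Total length L = 32 in; A_we = 0.2209 × 32 = 7.07 in².
F_nw = 0.6 F_EXX = 0.6 × 80 = 48 ksi.
R_n = 48 × 7.07 = 339.4 kips; R_n/Ω = 339.4/2.0 = 169.7 kips.

R_n/Ω ≈ 170 kips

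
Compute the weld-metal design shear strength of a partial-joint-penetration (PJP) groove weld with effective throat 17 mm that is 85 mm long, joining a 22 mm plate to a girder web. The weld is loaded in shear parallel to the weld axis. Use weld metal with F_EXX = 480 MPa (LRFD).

φR_n ≈ 312 kN

Effective throat (given) t_e = 17 mm.
A_we = 17 × 85 = 1445 mm².
F_nw = 0.6 F_EXX = 288 MPa.
φR_n = 0.75 × 288 × 1445 × 10⁻³ = 312.1 kN.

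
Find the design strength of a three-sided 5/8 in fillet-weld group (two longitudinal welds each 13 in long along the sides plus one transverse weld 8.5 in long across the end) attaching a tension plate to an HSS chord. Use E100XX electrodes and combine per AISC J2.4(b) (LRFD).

φR_n ≈ 693 kip

E100XX → F_EXX = 100 ksi.
t_e = 0.707 × 0.625 = 0.4419 in.
R_nwl = 0.6 × 100 × 0.4419 × 26 = 689.3 kip (longitudinal, 2 welds).
R_nwt = 0.6 × 100 × 0.4419 × 8.5 = 225.4 kip (transverse, base value).
(i) R_nwl + R_nwt = 914.7 kip; (ii) 0.85 R_nwl + 1.5 R_nwt = 924 kip.
R_n = max = 924 kip [governs: (ii)]; φR_n = 693 kip.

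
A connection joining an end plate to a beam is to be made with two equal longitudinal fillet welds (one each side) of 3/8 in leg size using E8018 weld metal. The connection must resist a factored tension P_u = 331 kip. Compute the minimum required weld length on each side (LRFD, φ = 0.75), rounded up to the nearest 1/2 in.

E80XX → F_EXX = 80 ksi.
Throat t_e = 0.707 × 0.375 = 0.2651 in.
φr_n = 0.75 × 0.6 × 80 × 0.2651 = 9.544 kip/in.
L_req = P_u / φr_n = 331 / 9.544 = 34.68 in total.
Per side: 34.68 / 2 = 17.34 in.
Round up → use L = 17.5 in on each side.

L = 17.5 in on each side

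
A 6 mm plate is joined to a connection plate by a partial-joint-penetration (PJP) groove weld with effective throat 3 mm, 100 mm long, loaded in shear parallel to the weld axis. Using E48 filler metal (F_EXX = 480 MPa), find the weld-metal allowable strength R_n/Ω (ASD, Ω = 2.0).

Effective throat (given) t_e = 3 mm.
A_we = 3 × 100 = 300 mm².
F_nw = 0.6 F_EXX = 288 MPa.
R_n/Ω = (288 × 300) / 2.0 × 10⁻³ = 43.2 kN.

R_n/Ω ≈ 43.2 kN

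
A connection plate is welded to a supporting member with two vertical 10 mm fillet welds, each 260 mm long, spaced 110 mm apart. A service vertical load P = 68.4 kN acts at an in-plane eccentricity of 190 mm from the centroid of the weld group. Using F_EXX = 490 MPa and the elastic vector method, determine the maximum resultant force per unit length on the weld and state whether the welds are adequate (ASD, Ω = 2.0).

f_max ≈ 474 N/mm; adequate

Total weld length L_w = 520 mm. Treat welds as unit-width lines.
Polar moment about centroid: J = 2[d³/12 + d(b/2)²] = 2[260³/12 + 260×55²] = 4502000 mm³.
Direct shear f_v = P/L_w = 68.4×10³ / 520 = 131.5 N/mm (vertical).
Torsion M = P·e = 68.4×10³ × 190 = 12996000 N·mm.
Critical point at (x, y) = (55, 130) from centroid. f_tx = M·y/J = 375.2 N/mm; f_ty = M·x/J = 158.8 N/mm.
Resultant f_max = √[f_tx² + (f_v + f_ty)²] = √[375.2² + (131.5 + 158.8)²] = 474.4 N/mm.
Capacity per unit length: r_n/Ω = (1/2.0) × 0.6 × 490 × (0.707 × 10) = 1039 N/mm.
474.4 ≤ 1039 → adequate.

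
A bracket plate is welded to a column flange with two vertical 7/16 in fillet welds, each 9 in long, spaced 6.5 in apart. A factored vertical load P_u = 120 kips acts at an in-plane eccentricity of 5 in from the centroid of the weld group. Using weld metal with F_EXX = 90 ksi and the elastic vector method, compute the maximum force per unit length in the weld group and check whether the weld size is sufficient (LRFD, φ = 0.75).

f_max ≈ 15.6 kip/in; NOT adequate

Total weld length L_w = 18 in. Treat welds as unit-width lines.
Polar moment about centroid: J = 2[d³/12 + d(b/2)²] = 2[9³/12 + 9×3.25²] = 311.6 in³.
Direct shear f_v = P/L_w = 120 / 18 = 6.667 kip/in (vertical).
Torsion M = P·e = 120 × 5 = 600 kip·in.
Critical point at (x, y) = (3.25, 4.5) from centroid. f_tx = M·y/J = 8.664 kip/in; f_ty = M·x/J = 6.258 kip/in.
Resultant f_max = √[f_tx² + (f_v + f_ty)²] = √[8.664² + (6.667 + 6.258)²] = 15.56 kip/in.
Capacity per unit length: φr_n = 0.75 × 0.6 × 90 × (0.707 × 0.4375) = 12.53 kip/in.
15.56 > 12.53 → NOT adequate.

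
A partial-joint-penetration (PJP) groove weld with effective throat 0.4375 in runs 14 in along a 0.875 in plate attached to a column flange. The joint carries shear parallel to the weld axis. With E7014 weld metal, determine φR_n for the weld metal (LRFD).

φR_n ≈ 193 kip

E70XX → F_EXX = 70 ksi.
Effective throat (given) t_e = 0.4375 in.
A_we = 0.4375 × 14 = 6.125 in².
F_nw = 0.6 F_EXX = 42 ksi.
φR_n = 0.75 × 42 × 6.125 = 192.9 kip.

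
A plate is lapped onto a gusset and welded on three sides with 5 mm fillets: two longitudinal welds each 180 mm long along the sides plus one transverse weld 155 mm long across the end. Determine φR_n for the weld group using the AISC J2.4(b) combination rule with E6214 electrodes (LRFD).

φR_n ≈ 531 kN

E62XX → F_EXX = 620 MPa.
t_e = 0.707 × 5 = 3.535 mm.
R_nwl = 0.6 × 620 × 3.535 × 360 × 10⁻³ = 473.4 kN (longitudinal, 2 welds).
R_nwt = 0.6 × 620 × 3.535 × 155 × 10⁻³ = 203.8 kN (transverse, base value).
(i) R_nwl + R_nwt = 677.2 kN; (ii) 0.85 R_nwl + 1.5 R_nwt = 708.1 kN.
R_n = max = 708.1 kN [governs: (ii)]; φR_n = 531.1 kN.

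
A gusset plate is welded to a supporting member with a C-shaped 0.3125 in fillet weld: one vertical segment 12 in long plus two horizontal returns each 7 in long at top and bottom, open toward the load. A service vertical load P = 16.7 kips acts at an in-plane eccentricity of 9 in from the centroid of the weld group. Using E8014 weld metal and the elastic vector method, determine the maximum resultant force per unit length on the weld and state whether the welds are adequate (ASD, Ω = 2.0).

E80XX → F_EXX = 80 ksi.
Total weld length L_w = 26 in. Treat welds as unit-width lines.
Centroid: x̄ = 2×7×3.5 / 26 = 1.885 in from the vertical weld.
Polar moment about centroid: J = I_x + I_y = [12³/12 + 2×7×6²] + [12×1.885² + 2(7³/12 + 7×1.615²)] = 784.3 in³.
Direct shear f_v = P/L_w = 16.7 / 26 = 0.6423 kip/in (vertical).
Torsion M = P·e = 16.7 × 9 = 150.3 kip·in.
Critical point at (x, y) = (5.115, 6) from centroid. f_tx = M·y/J = 1.15 kip/in; f_ty = M·x/J = 0.9803 kip/in.
Resultant f_max = √[f_tx² + (f_v + f_ty)²] = √[1.15² + (0.6423 + 0.9803)²] = 1.989 kip/in.
Capacity per unit length: r_n/Ω = (1/2.0) × 0.6 × 80 × (0.707 × 0.3125) = 5.302 kip/in.
1.989 ≤ 5.302 → adequate.

f_max ≈ 1.99 kip/in; adequate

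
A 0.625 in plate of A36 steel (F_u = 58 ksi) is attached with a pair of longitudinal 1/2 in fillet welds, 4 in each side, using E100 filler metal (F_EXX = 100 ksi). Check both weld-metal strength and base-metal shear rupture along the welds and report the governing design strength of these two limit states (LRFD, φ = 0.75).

t_e = 0.707 × 0.5 = 0.3535 in; L = 8 in.
Weld metal: φR_n = 0.75 × 0.6 × 100 × 0.3535 × 8 = 127.3 kips.
Base metal (shear rupture): φR_n = 0.75 × 0.6 × 58 × 0.625 × 8 = 130.5 kips.
Governing: weld metal.

φR_n ≈ 127 kips (weld metal governs)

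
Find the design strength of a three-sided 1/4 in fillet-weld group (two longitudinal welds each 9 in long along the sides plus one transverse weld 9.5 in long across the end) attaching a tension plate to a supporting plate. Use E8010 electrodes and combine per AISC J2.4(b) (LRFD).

E80XX → F_EXX = 80 ksi.
t_e = 0.707 × 0.25 = 0.1767 in.
R_nwl = 0.6 × 80 × 0.1767 × 18 = 152.7 kips (longitudinal, 2 welds).
R_nwt = 0.6 × 80 × 0.1767 × 9.5 = 80.6 kips (transverse, base value).
(i) R_nwl + R_nwt = 233.3 kips; (ii) 0.85 R_nwl + 1.5 R_nwt = 250.7 kips.
R_n = max = 250.7 kips [governs: (ii)]; φR_n = 188 kips.

φR_n ≈ 188 kips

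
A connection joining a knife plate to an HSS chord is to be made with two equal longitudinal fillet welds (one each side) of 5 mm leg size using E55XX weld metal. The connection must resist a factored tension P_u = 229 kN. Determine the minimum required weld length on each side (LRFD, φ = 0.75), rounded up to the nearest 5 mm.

E55XX → F_EXX = 550 MPa.
Throat t_e = 0.707 × 5 = 3.535 mm.
φr_n = 0.75 × 0.6 × 550 × 3.535 × 10⁻³ = 0.8749 kN/mm.
L_req = P_u / φr_n = 229 / 0.8749 = 261.7 mm total.
Per side: 261.7 / 2 = 130.9 mm.
Round up → use L = 135 mm on each side.

L = 135 mm on each side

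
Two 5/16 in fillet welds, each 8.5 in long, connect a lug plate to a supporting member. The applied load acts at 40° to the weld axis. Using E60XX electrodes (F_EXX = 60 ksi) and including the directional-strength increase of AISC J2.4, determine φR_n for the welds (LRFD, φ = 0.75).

t_e = 0.707 × 0.3125 = 0.2209 in; A_we = 0.2209 × 17 = 3.756 in².
Directional factor: 1.0 + 0.5 sin^1.5(40°) = 1.258.
F_nw = 0.6 × 60 × 1.258 = 45.28 ksi.
φR_n = 0.75 × 45.28 × 3.756 = 127.5 kip.

φR_n ≈ 128 kip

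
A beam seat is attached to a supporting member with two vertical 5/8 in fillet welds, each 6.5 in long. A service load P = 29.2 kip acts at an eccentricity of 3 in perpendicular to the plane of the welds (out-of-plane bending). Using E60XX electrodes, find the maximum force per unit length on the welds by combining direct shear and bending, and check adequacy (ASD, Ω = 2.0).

f_max ≈ 6.61 kip/in; adequate

E60XX → F_EXX = 60 ksi.
L_w = 2 × 6.5 = 13 in; section modulus (unit throat) S = 2 × L²/6 = 14.08 in².
Direct shear f_v = P/L_w = 29.2/13 = 2.246 kip/in.
Moment M = P × e = 29.2 × 3 = 87.6 kip·in; bending f_b = M/S = 6.22 kip/in.
f_max = √(f_v² + f_b²) = √(2.246² + 6.22²) = 6.613 kip/in.
r_n/Ω = (1/2.0) × 0.6 × 60 × (0.707 × 0.625) = 7.954 kip/in → adequate.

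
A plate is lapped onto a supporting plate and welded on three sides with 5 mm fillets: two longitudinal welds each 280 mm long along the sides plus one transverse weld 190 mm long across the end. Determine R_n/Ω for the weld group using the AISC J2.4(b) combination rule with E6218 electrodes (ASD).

E62XX → F_EXX = 620 MPa.
t_e = 0.707 × 5 = 3.535 mm.
R_nwl = 0.6 × 620 × 3.535 × 560 × 10⁻³ = 736.4 kN (longitudinal, 2 welds).
R_nwt = 0.6 × 620 × 3.535 × 190 × 10⁻³ = 249.9 kN (transverse, base value).
(i) R_nwl + R_nwt = 986.3 kN; (ii) 0.85 R_nwl + 1.5 R_nwt = 1001 kN.
R_n = max = 1001 kN [governs: (ii)]; R_n/Ω = 500.4 kN.

R_n/Ω ≈ 500 kN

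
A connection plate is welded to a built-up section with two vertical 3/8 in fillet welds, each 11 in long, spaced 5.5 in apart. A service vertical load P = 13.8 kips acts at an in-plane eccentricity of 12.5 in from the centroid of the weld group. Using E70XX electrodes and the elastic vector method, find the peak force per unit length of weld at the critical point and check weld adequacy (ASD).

E70XX → F_EXX = 70 ksi.
Total weld length L_w = 22 in. Treat welds as unit-width lines.
Polar moment about centroid: J = 2[d³/12 + d(b/2)²] = 2[11³/12 + 11×2.75²] = 388.2 in³.
Direct shear f_v = P/L_w = 13.8 / 22 = 0.6273 kip/in (vertical).
Torsion M = P·e = 13.8 × 12.5 = 172.5 kip·in.
Critical point at (x, y) = (2.75, 5.5) from centroid. f_tx = M·y/J = 2.444 kip/in; f_ty = M·x/J = 1.222 kip/in.
Resultant f_max = √[f_tx² + (f_v + f_ty)²] = √[2.444² + (0.6273 + 1.222)²] = 3.065 kip/in.
Capacity per unit length: r_n/Ω = (1/2.0) × 0.6 × 70 × (0.707 × 0.375) = 5.568 kip/in.
3.065 ≤ 5.568 → adequate.

f_max ≈ 3.06 kip/in; adequate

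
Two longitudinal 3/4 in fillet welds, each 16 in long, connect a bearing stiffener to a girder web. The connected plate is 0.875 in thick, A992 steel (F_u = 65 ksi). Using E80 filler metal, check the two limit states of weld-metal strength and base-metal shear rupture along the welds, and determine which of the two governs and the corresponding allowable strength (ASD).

E80XX → F_EXX = 80 ksi.
t_e = 0.707 × 0.75 = 0.5302 in; L = 32 in.
Weld metal: R_n/Ω = (1/2.0) × 0.6 × 80 × 0.5302 × 32 = 407.2 kip.
Base metal (shear rupture): R_n/Ω = (1/2.0) × 0.6 × 65 × 0.875 × 32 = 546 kip.
Governing: weld metal.

R_n/Ω ≈ 407 kip (weld metal governs)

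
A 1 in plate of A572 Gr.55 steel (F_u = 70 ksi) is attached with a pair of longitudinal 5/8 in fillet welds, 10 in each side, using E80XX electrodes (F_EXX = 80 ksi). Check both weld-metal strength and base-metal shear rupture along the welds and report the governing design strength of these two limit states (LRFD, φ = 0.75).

t_e = 0.707 × 0.625 = 0.4419 in; L = 20 in.
Weld metal: φR_n = 0.75 × 0.6 × 80 × 0.4419 × 20 = 318.1 kips.
Base metal (shear rupture): φR_n = 0.75 × 0.6 × 70 × 1 × 20 = 630 kips.
Governing: weld metal.

φR_n ≈ 318 kips (weld metal governs)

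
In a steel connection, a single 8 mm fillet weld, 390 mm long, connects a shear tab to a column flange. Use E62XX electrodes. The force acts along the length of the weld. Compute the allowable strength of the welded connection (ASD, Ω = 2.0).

R_n/Ω ≈ 410 kN

E62XX → F_EXX = 620 MPa.
Effective throat t_e = 0.707 × 8 = 5.656 mm.
Total length L = 390 mm; A_we = 5.656 × 390 = 2206 mm².
F_nw = 0.6 F_EXX = 0.6 × 620 = 372 MPa.
R_n = 372 × 2206 × 10⁻³ = 820.6 kN; R_n/Ω = 820.6/2.0 = 410.3 kN.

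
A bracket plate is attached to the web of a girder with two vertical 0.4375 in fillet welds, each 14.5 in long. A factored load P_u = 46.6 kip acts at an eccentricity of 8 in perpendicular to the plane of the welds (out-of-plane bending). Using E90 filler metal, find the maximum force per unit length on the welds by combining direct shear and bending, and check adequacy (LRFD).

f_max ≈ 5.56 kip/in; adequate

E90XX → F_EXX = 90 ksi.
L_w = 2 × 14.5 = 29 in; section modulus (unit throat) S = 2 × L²/6 = 70.08 in².
Direct shear f_v = P/L_w = 46.6/29 = 1.607 kip/in.
Moment M = P × e = 46.6 × 8 = 372.8 kip·in; bending f_b = M/S = 5.319 kip/in.
f_max = √(f_v² + f_b²) = √(1.607² + 5.319²) = 5.557 kip/in.
φr_n = 0.75 × 0.6 × 90 × (0.707 × 0.4375) = 12.53 kip/in → adequate.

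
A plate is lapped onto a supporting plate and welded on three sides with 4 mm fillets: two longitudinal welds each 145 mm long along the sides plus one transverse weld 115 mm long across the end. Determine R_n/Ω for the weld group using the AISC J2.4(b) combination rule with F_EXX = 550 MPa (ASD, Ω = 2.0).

t_e = 0.707 × 4 = 2.828 mm.
R_nwl = 0.6 × 550 × 2.828 × 290 × 10⁻³ = 270.6 kN (longitudinal, 2 welds).
R_nwt = 0.6 × 550 × 2.828 × 115 × 10⁻³ = 107.3 kN (transverse, base value).
(i) R_nwl + R_nwt = 378 kN; (ii) 0.85 R_nwl + 1.5 R_nwt = 391 kN.
R_n = max = 391 kN [governs: (ii)]; R_n/Ω = 195.5 kN.

R_n/Ω ≈ 196 kN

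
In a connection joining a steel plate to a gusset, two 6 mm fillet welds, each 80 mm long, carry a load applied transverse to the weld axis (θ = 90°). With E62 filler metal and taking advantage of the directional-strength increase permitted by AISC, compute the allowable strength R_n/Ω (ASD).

R_n/Ω ≈ 189 kN

E62XX → F_EXX = 620 MPa.
t_e = 0.707 × 6 = 4.242 mm; A_we = 4.242 × 160 = 678.7 mm².
Directional factor: 1.0 + 0.5 sin^1.5(90°) = 1.5.
F_nw = 0.6 × 620 × 1.5 = 558 MPa.
R_n/Ω = (558 × 678.7) / 2.0 × 10⁻³ = 189.4 kN.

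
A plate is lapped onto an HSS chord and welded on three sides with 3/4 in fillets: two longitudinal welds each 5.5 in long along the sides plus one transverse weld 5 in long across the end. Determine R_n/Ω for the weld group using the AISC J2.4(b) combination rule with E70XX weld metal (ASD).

E70XX → F_EXX = 70 ksi.
t_e = 0.707 × 0.75 = 0.5302 in.
R_nwl = 0.6 × 70 × 0.5302 × 11 = 245 kips (longitudinal, 2 welds).
R_nwt = 0.6 × 70 × 0.5302 × 5 = 111.4 kips (transverse, base value).
(i) R_nwl + R_nwt = 356.3 kips; (ii) 0.85 R_nwl + 1.5 R_nwt = 375.3 kips.
R_n = max = 375.3 kips [governs: (ii)]; R_n/Ω = 187.6 kips.

R_n/Ω ≈ 188 kips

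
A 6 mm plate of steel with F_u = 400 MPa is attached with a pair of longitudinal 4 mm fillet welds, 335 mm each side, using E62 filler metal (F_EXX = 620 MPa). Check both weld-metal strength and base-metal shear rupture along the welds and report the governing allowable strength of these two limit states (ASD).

t_e = 0.707 × 4 = 2.828 mm; L = 670 mm.
Weld metal: R_n/Ω = (1/2.0) × 0.6 × 620 × 2.828 × 670 × 10⁻³ = 352.4 kN.
Base metal (shear rupture): R_n/Ω = (1/2.0) × 0.6 × 400 × 6 × 670 × 10⁻³ = 482.4 kN.
Governing: weld metal.

R_n/Ω ≈ 352 kN (weld metal governs)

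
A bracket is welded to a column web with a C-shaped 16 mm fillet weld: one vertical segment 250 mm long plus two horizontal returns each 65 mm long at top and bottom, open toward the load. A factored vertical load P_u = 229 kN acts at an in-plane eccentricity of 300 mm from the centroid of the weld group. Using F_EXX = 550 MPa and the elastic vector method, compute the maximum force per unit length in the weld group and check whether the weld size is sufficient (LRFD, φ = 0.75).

Total weld length L_w = 380 mm. Treat welds as unit-width lines.
Centroid: x̄ = 2×65×32.5 / 380 = 11.12 mm from the vertical weld.
Polar moment about centroid: J = I_x + I_y = [250³/12 + 2×65×125²] + [250×11.12² + 2(65³/12 + 65×21.38²)] = 3469000 mm³.
Direct shear f_v = P/L_w = 229×10³ / 380 = 602.6 N/mm (vertical).
Torsion M = P·e = 229×10³ × 300 = 68700000 N·mm.
Critical point at (x, y) = (53.88, 125) from centroid. f_tx = M·y/J = 2475 N/mm; f_ty = M·x/J = 1067 N/mm.
Resultant f_max = √[f_tx² + (f_v + f_ty)²] = √[2475² + (602.6 + 1067)²] = 2986 N/mm.
Capacity per unit length: φr_n = 0.75 × 0.6 × 550 × (0.707 × 16) = 2800 N/mm.
2986 > 2800 → NOT adequate.

f_max ≈ 2990 N/mm; NOT adequate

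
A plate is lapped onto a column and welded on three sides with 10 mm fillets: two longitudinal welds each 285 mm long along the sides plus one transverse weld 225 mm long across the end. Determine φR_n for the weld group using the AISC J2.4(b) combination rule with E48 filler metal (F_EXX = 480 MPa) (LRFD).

φR_n ≈ 1260 kN

t_e = 0.707 × 10 = 7.07 mm.
R_nwl = 0.6 × 480 × 7.07 × 570 × 10⁻³ = 1161 kN (longitudinal, 2 welds).
R_nwt = 0.6 × 480 × 7.07 × 225 × 10⁻³ = 458.1 kN (transverse, base value).
(i) R_nwl + R_nwt = 1619 kN; (ii) 0.85 R_nwl + 1.5 R_nwt = 1674 kN.
R_n = max = 1674 kN [governs: (ii)]; φR_n = 1255 kN.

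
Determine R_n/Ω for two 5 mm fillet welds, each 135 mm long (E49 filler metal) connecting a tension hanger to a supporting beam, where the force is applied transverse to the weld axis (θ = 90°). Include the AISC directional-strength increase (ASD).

R_n/Ω ≈ 210 kN

E49XX → F_EXX = 490 MPa.
t_e = 0.707 × 5 = 3.535 mm; A_we = 3.535 × 270 = 954.4 mm².
Directional factor: 1.0 + 0.5 sin^1.5(90°) = 1.5.
F_nw = 0.6 × 490 × 1.5 = 441 MPa.
R_n/Ω = (441 × 954.4) / 2.0 × 10⁻³ = 210.5 kN.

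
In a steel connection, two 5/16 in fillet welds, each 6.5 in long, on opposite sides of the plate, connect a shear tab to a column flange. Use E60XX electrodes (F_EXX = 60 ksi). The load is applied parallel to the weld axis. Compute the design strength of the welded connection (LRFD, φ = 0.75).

φR_n ≈ 77.5 kips

Effective throat t_e = 0.707 × 0.3125 = 0.2209 in.
Total length L = 13 in; A_we = 0.2209 × 13 = 2.872 in².
F_nw = 0.6 F_EXX = 0.6 × 60 = 36 ksi.
φR_n = 0.75 × 36 × 2.872 = 77.55 kips.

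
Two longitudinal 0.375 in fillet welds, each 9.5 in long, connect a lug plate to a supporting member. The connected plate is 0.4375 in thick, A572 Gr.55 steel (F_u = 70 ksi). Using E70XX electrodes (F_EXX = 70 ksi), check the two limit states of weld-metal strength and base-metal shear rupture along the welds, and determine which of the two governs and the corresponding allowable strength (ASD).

t_e = 0.707 × 0.375 = 0.2651 in; L = 19 in.
Weld metal: R_n/Ω = (1/2.0) × 0.6 × 70 × 0.2651 × 19 = 105.8 kip.
Base metal (shear rupture): R_n/Ω = (1/2.0) × 0.6 × 70 × 0.4375 × 19 = 174.6 kip.
Governing: weld metal.

R_n/Ω ≈ 106 kip (weld metal governs)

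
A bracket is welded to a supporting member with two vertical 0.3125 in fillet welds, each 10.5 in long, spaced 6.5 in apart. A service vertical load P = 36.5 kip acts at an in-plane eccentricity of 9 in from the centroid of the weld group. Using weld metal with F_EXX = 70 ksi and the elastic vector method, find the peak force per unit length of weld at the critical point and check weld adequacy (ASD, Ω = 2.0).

Total weld length L_w = 21 in. Treat welds as unit-width lines.
Polar moment about centroid: J = 2[d³/12 + d(b/2)²] = 2[10.5³/12 + 10.5×3.25²] = 414.8 in³.
Direct shear f_v = P/L_w = 36.5 / 21 = 1.738 kip/in (vertical).
Torsion M = P·e = 36.5 × 9 = 328.5 kip·in.
Critical point at (x, y) = (3.25, 5.25) from centroid. f_tx = M·y/J = 4.158 kip/in; f_ty = M·x/J = 2.574 kip/in.
Resultant f_max = √[f_tx² + (f_v + f_ty)²] = √[4.158² + (1.738 + 2.574)²] = 5.991 kip/in.
Capacity per unit length: r_n/Ω = (1/2.0) × 0.6 × 70 × (0.707 × 0.3125) = 4.64 kip/in.
5.991 > 4.64 → NOT adequate.

f_max ≈ 5.99 kip/in; NOT adequate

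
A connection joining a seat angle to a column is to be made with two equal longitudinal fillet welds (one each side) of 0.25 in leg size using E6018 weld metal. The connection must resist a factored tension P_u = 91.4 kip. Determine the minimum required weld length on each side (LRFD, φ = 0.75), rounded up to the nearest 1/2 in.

E60XX → F_EXX = 60 ksi.
Throat t_e = 0.707 × 0.25 = 0.1767 in.
φr_n = 0.75 × 0.6 × 60 × 0.1767 = 4.772 kip/in.
L_req = P_u / φr_n = 91.4 / 4.772 = 19.15 in total.
Per side: 19.15 / 2 = 9.576 in.
Round up → use L = 10 in on each side.

L = 10 in on each side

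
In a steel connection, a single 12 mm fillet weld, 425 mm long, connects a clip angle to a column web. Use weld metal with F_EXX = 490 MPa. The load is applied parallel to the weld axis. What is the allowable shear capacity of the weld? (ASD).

R_n/Ω ≈ 530 kN

Effective throat t_e = 0.707 × 12 = 8.484 mm.
Total length L = 425 mm; A_we = 8.484 × 425 = 3606 mm².
F_nw = 0.6 F_EXX = 0.6 × 490 = 294 MPa.
R_n = 294 × 3606 × 10⁻³ = 1060 kN; R_n/Ω = 1060/2.0 = 530 kN.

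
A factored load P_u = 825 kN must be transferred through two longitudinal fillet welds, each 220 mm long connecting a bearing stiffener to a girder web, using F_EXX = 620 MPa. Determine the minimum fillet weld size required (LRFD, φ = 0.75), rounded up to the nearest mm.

w = 10 mm

Total weld length L = 440 mm.
Required throat t_e = P_u / (φ × 0.6 F_EXX × L) = 825 / (0.75 × 0.6 × 620 × 440 × 10⁻³) = 6.72 mm.
Required leg w = t_e / 0.707 = 9.506 mm → use 10 mm.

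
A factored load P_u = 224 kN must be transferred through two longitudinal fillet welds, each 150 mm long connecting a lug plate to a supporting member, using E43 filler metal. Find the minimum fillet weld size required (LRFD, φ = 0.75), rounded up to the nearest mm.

w = 6 mm

E43XX → F_EXX = 430 MPa.
Total weld length L = 300 mm.
Required throat t_e = P_u / (φ × 0.6 F_EXX × L) = 224 / (0.75 × 0.6 × 430 × 300 × 10⁻³) = 3.859 mm.
Required leg w = t_e / 0.707 = 5.458 mm → use 6 mm.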